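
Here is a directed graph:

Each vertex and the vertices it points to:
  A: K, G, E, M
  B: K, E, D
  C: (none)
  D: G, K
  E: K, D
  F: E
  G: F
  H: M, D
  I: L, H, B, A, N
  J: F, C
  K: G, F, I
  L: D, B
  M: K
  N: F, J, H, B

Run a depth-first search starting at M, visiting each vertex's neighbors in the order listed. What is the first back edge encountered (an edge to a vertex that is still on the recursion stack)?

DFS from M (visiting each vertex's neighbors in the order listed); mark gray on enter, black on exit:
M gray
  K gray
    G gray
      F gray
        E gray
          E→K: K is gray → back edge
First back edge: E → K.

E→K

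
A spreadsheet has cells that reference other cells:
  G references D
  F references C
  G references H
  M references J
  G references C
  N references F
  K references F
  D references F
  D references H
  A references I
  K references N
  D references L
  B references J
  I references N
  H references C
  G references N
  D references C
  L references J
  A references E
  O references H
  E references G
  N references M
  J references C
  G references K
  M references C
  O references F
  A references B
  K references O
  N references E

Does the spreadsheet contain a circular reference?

DFS with white/gray/black marking, starting from O:
O gray
  H gray
    C gray
    C black
  H black
  F gray
    F→C: C black — skip
  F black
O black
N gray
  N→F: F black — skip
  M gray
    J gray
      J→C: C black — skip
    J black
    M→C: C black — skip
  M black
  E gray
    G gray
      G→H: H black — skip
      D gray
        D→C: C black — skip
        L gray
          L→J: J black — skip
        L black
        D→H: H black — skip
        D→F: F black — skip
      D black
      K gray
        K→O: O black — skip
        K→N: N is gray → back edge
Back edge found, so a cycle exists: N → E → G → K → N.

Yes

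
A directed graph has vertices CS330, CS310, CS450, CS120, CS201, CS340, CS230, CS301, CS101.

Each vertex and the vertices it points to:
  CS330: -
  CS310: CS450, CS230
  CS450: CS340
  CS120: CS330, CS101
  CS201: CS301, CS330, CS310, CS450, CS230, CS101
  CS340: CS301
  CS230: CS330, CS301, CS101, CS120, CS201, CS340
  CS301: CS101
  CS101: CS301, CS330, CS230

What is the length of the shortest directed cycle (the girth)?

For each vertex v, BFS finds the shortest path from v back to v.
The shortest such closed walk is CS230 → CS201 → CS230, length 2.

2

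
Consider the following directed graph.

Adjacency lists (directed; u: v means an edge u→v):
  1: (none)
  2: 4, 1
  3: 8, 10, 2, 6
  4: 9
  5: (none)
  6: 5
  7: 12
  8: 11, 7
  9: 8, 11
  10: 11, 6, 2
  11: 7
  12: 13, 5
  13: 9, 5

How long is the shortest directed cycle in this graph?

For each vertex v, BFS finds the shortest path from v back to v.
The shortest such closed walk is 8 → 7 → 12 → 13 → 9 → 8, length 5.

5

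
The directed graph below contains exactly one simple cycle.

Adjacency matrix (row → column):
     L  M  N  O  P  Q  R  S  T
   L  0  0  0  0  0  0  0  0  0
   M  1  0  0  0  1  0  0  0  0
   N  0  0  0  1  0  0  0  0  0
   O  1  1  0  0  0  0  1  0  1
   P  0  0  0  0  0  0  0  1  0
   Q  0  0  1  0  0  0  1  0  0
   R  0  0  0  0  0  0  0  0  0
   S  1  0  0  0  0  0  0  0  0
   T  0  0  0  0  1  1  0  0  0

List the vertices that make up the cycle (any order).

N, O, Q, T

DFS with gray/black marking from O:
O gray
  M gray
    P gray
      S gray
        L gray
        L black
      S black
    P black
    M→L: L black — skip
  M black
  T gray
    T→P: P black — skip
    Q gray
      R gray
      R black
      N gray
        N→O: O is gray → back edge
Back edge closes the cycle O → T → Q → N → O; its vertices are {N, O, Q, T}.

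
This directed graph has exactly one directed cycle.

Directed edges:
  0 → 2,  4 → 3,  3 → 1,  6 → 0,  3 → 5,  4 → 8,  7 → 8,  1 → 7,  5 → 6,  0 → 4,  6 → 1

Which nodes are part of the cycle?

0, 3, 4, 5, 6

DFS with gray/black marking from 6:
6 gray
  0 gray
    4 gray
      3 gray
        1 gray
          7 gray
            8 gray
            8 black
          7 black
        1 black
        5 gray
          5→6: 6 is gray → back edge
Back edge closes the cycle 6 → 0 → 4 → 3 → 5 → 6; its vertices are {0, 3, 4, 5, 6}.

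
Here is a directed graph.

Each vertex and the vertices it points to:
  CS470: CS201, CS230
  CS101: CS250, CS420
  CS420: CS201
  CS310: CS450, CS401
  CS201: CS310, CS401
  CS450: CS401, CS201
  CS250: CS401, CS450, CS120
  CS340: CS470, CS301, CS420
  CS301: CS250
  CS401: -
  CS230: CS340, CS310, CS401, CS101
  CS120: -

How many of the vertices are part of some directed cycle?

6

A vertex is on a directed cycle iff it belongs to a strongly connected component of size ≥ 2 (or has a self-loop).
The vertices on cycles are {CS201, CS230, CS310, CS340, CS450, CS470} — 6 in total.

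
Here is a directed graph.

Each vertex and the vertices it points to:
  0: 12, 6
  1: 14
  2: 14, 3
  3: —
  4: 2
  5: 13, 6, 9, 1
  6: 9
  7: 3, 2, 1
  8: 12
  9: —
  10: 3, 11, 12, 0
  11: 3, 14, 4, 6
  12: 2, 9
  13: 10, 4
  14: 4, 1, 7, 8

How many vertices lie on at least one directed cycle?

A vertex is on a directed cycle iff it belongs to a strongly connected component of size ≥ 2 (or has a self-loop).
The vertices on cycles are {1, 2, 4, 7, 8, 12, 14} — 7 in total.

7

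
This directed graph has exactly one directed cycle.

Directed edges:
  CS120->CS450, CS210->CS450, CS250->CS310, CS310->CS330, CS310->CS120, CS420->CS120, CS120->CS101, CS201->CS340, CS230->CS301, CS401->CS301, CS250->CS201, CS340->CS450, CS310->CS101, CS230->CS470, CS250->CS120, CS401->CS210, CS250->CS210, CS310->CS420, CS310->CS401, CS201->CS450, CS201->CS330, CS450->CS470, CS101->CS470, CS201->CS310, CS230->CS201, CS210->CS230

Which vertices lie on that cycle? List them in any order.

DFS with gray/black marking from CS201:
CS201 gray
  CS450 gray
    CS470 gray
    CS470 black
  CS450 black
  CS330 gray
  CS330 black
  CS310 gray
    CS310→CS330: CS330 black — skip
    CS120 gray
      CS120→CS450: CS450 black — skip
      CS101 gray
        CS101→CS470: CS470 black — skip
      CS101 black
    CS120 black
    CS420 gray
      CS420→CS120: CS120 black — skip
    CS420 black
    CS401 gray
      CS210 gray
        CS210→CS450: CS450 black — skip
        CS230 gray
          CS301 gray
          CS301 black
          CS230→CS201: CS201 is gray → back edge
Back edge closes the cycle CS201 → CS310 → CS401 → CS210 → CS230 → CS201; its vertices are {CS201, CS210, CS230, CS310, CS401}.

CS201, CS210, CS230, CS310, CS401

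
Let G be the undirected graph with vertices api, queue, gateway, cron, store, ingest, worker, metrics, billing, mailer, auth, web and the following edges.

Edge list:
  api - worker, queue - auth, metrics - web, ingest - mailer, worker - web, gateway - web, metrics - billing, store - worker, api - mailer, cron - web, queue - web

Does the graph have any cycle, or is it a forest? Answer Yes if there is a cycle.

No

DFS, tracking each vertex's parent; an edge to a visited non-parent vertex closes a cycle.
Start from billing:
visit billing (parent –)
  visit metrics (parent billing)
    metrics–billing: parent, skip
    visit web (parent metrics)
      visit gateway (parent web)
        gateway–web: parent, skip
      web–metrics: parent, skip
      visit worker (parent web)
        worker–web: parent, skip
        visit api (parent worker)
          api–worker: parent, skip
          visit mailer (parent api)
            mailer–api: parent, skip
            visit ingest (parent mailer)
              ingest–mailer: parent, skip
        visit store (parent worker)
          store–worker: parent, skip
      visit cron (parent web)
        cron–web: parent, skip
      visit queue (parent web)
        queue–web: parent, skip
        visit auth (parent queue)
          auth–queue: parent, skip
No non-parent visited neighbor found — the graph is a forest.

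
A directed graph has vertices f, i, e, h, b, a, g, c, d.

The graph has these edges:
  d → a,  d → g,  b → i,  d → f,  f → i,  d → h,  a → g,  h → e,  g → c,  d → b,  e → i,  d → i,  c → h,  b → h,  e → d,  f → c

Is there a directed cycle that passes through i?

i lies on a cycle iff there is a path from i back to itself.
Exploring from i, it never reaches itself; equivalently, its strongly connected component is a singleton.

No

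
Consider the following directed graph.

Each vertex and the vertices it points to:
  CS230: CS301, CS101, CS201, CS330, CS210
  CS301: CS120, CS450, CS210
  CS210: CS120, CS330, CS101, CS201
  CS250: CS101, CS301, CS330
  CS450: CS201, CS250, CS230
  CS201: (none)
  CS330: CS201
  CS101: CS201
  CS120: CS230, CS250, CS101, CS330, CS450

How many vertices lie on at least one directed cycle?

6

A vertex is on a directed cycle iff it belongs to a strongly connected component of size ≥ 2 (or has a self-loop).
The vertices on cycles are {CS120, CS210, CS230, CS250, CS301, CS450} — 6 in total.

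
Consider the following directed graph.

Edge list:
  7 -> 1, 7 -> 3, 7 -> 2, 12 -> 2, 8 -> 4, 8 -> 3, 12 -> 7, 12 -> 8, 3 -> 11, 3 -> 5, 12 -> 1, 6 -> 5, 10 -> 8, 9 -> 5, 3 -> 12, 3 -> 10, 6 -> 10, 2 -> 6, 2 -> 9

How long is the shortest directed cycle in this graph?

For each vertex v, BFS finds the shortest path from v back to v.
The shortest such closed walk is 3 → 10 → 8 → 3, length 3.

3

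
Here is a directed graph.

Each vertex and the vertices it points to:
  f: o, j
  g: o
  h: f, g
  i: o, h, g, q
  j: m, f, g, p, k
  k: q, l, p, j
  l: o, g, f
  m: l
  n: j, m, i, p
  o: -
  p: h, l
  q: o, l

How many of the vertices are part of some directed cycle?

8

A vertex is on a directed cycle iff it belongs to a strongly connected component of size ≥ 2 (or has a self-loop).
The vertices on cycles are {f, h, j, k, l, m, p, q} — 8 in total.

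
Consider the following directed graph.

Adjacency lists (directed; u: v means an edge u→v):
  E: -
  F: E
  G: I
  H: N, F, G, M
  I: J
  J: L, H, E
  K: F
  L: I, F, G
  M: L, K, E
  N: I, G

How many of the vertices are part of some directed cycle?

7

A vertex is on a directed cycle iff it belongs to a strongly connected component of size ≥ 2 (or has a self-loop).
The vertices on cycles are {G, H, I, J, L, M, N} — 7 in total.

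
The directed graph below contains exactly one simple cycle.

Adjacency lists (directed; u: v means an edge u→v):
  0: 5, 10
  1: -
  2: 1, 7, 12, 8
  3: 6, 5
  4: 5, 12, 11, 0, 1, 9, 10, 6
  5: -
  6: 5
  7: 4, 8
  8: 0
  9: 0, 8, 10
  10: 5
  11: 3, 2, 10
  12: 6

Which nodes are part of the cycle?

DFS with gray/black marking from 4:
4 gray
  5 gray
  5 black
  12 gray
    6 gray
      6→5: 5 black — skip
    6 black
  12 black
  11 gray
    3 gray
      3→6: 6 black — skip
      3→5: 5 black — skip
    3 black
    2 gray
      1 gray
      1 black
      7 gray
        7→4: 4 is gray → back edge
Back edge closes the cycle 4 → 11 → 2 → 7 → 4; its vertices are {2, 4, 7, 11}.

2, 4, 7, 11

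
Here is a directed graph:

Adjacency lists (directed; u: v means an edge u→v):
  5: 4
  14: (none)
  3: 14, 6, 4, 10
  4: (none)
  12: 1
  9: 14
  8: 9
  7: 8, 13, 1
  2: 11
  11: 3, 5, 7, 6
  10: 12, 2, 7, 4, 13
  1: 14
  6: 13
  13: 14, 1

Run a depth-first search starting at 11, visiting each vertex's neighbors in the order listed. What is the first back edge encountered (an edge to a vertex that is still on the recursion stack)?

2→11

DFS from 11 (visiting each vertex's neighbors in the order listed); mark gray on enter, black on exit:
11 gray
  3 gray
    14 gray
    14 black
    6 gray
      13 gray
        13→14: 14 black — skip
        1 gray
          1→14: 14 black — skip
        1 black
      13 black
    6 black
    4 gray
    4 black
    10 gray
      12 gray
        12→1: 1 black — skip
      12 black
      2 gray
        2→11: 11 is gray → back edge
First back edge: 2 → 11.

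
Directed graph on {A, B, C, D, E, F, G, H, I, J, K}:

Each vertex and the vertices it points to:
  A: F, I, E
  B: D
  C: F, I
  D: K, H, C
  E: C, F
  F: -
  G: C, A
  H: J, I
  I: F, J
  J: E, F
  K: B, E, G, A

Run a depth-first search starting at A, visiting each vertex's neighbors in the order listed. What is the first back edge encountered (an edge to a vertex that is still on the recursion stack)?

C->I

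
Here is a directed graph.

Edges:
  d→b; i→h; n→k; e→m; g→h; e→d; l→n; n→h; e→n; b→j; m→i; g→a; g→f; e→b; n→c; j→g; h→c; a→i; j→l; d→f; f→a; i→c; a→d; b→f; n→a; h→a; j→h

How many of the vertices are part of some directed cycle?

10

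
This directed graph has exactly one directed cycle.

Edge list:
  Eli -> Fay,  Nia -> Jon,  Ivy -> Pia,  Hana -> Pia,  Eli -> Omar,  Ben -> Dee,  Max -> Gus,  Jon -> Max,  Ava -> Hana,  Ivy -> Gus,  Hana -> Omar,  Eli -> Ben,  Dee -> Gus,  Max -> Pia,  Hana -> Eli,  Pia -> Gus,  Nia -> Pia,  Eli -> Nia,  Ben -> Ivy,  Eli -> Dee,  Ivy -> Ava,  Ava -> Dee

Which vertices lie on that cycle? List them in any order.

Ava, Ben, Eli, Ivy, Hana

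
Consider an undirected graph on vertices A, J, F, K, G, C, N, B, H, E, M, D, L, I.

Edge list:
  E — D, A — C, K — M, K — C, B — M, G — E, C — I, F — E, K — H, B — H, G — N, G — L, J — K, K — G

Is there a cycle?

Yes

DFS, tracking each vertex's parent; an edge to a visited non-parent vertex closes a cycle.
Start from F:
visit F (parent –)
  visit E (parent F)
    E–F: parent, skip
    visit G (parent E)
      visit K (parent G)
        visit C (parent K)
          C–K: parent, skip
          visit I (parent C)
            I–C: parent, skip
          visit A (parent C)
            A–C: parent, skip
        visit J (parent K)
          J–K: parent, skip
        K–G: parent, skip
        visit M (parent K)
          M–K: parent, skip
          visit B (parent M)
            visit H (parent B)
              H–K: K visited and ≠ parent → cycle
Cycle: K – M – B – H – K.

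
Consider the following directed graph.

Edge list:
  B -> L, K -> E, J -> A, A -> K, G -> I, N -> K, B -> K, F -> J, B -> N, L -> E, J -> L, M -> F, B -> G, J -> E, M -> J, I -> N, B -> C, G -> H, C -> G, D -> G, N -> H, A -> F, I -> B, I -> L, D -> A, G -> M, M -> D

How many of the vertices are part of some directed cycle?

9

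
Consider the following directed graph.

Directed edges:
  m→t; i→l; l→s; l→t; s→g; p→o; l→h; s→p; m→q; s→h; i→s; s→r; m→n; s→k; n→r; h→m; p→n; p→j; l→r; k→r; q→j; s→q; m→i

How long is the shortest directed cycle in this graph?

For each vertex v, BFS finds the shortest path from v back to v.
The shortest such closed walk is l → h → m → i → l, length 4.

4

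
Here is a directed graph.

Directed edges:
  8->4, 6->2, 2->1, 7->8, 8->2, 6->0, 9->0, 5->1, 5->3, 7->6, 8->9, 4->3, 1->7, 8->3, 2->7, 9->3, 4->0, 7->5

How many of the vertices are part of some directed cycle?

A vertex is on a directed cycle iff it belongs to a strongly connected component of size ≥ 2 (or has a self-loop).
The vertices on cycles are {1, 2, 5, 6, 7, 8} — 6 in total.

6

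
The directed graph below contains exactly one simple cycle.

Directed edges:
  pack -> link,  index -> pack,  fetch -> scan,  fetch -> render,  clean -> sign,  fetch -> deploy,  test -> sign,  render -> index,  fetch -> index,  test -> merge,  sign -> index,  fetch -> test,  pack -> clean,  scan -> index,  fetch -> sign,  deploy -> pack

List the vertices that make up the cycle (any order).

pack, sign, clean, index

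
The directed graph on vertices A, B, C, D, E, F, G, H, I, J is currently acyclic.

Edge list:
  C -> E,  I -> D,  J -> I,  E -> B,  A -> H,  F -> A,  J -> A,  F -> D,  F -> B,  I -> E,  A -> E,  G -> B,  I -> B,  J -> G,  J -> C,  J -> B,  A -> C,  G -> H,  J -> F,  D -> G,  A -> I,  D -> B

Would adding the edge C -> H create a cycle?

Adding C→H creates a cycle iff H can already reach C.
Explore from H: no path reaches C. The graph stays acyclic.

No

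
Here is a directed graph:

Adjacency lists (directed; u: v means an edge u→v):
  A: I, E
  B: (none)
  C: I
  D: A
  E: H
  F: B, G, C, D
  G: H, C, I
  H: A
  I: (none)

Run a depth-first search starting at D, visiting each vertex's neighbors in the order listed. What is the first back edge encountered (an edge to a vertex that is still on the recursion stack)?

DFS from D (visiting each vertex's neighbors in the order listed); mark gray on enter, black on exit:
D gray
  A gray
    I gray
    I black
    E gray
      H gray
        H→A: A is gray → back edge
First back edge: H → A.

H→A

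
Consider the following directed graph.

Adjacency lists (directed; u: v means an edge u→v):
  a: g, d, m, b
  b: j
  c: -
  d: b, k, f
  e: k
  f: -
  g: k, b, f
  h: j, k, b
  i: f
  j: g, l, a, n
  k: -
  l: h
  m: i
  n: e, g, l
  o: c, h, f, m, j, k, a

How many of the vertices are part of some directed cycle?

8

A vertex is on a directed cycle iff it belongs to a strongly connected component of size ≥ 2 (or has a self-loop).
The vertices on cycles are {a, b, d, g, h, j, l, n} — 8 in total.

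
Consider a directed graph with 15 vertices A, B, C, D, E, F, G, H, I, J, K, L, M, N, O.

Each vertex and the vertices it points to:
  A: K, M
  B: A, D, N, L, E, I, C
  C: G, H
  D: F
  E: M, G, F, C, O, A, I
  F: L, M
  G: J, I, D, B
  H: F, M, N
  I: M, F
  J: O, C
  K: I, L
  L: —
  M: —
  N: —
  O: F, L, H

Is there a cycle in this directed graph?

Yes

DFS with white/gray/black marking, starting from K:
K gray
  I gray
    M gray
    M black
    F gray
      L gray
      L black
      F→M: M black — skip
    F black
  I black
  K→L: L black — skip
K black
A gray
  A→K: K black — skip
  A→M: M black — skip
A black
B gray
  B→A: A black — skip
  D gray
    D→F: F black — skip
  D black
  N gray
  N black
  B→L: L black — skip
  E gray
    E→M: M black — skip
    G gray
      J gray
        O gray
          O→F: F black — skip
          O→L: L black — skip
          H gray
            H→F: F black — skip
            H→M: M black — skip
            H→N: N black — skip
          H black
        O black
        C gray
          C→G: G is gray → back edge
Back edge found, so a cycle exists: G → J → C → G.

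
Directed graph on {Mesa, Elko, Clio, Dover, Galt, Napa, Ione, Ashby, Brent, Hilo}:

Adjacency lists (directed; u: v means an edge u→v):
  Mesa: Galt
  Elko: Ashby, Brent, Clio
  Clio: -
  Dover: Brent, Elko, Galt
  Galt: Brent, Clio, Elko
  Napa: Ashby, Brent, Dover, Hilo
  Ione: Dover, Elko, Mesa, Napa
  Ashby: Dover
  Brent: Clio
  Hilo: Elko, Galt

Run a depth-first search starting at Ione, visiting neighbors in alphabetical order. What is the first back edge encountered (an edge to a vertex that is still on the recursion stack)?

DFS from Ione (visiting neighbors in alphabetical order); mark gray on enter, black on exit:
Ione gray
  Dover gray
    Brent gray
      Clio gray
      Clio black
    Brent black
    Elko gray
      Ashby gray
        Ashby→Dover: Dover is gray → back edge
First back edge: Ashby → Dover.

Ashby→Dover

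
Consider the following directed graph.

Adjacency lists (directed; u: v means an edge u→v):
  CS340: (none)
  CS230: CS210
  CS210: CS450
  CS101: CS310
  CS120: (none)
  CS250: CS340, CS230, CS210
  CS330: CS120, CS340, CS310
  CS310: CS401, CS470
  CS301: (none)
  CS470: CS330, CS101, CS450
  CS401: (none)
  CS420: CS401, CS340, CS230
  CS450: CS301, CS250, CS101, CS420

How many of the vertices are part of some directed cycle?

9

A vertex is on a directed cycle iff it belongs to a strongly connected component of size ≥ 2 (or has a self-loop).
The vertices on cycles are {CS101, CS210, CS230, CS250, CS310, CS330, CS420, CS450, CS470} — 9 in total.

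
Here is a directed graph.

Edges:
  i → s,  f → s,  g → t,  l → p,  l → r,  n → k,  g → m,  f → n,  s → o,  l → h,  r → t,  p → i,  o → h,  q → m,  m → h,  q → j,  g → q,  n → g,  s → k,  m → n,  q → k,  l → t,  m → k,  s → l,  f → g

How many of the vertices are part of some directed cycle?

8

A vertex is on a directed cycle iff it belongs to a strongly connected component of size ≥ 2 (or has a self-loop).
The vertices on cycles are {g, i, l, m, n, p, q, s} — 8 in total.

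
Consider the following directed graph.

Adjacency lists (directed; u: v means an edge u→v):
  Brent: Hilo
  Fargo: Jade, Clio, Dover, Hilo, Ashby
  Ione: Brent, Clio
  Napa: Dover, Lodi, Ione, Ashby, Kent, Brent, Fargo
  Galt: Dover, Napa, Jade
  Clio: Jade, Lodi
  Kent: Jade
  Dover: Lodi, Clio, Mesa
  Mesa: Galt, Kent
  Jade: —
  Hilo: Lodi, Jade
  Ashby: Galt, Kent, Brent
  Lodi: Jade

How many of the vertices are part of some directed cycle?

A vertex is on a directed cycle iff it belongs to a strongly connected component of size ≥ 2 (or has a self-loop).
The vertices on cycles are {Galt, Mesa, Napa, Ashby, Dover, Fargo} — 6 in total.

6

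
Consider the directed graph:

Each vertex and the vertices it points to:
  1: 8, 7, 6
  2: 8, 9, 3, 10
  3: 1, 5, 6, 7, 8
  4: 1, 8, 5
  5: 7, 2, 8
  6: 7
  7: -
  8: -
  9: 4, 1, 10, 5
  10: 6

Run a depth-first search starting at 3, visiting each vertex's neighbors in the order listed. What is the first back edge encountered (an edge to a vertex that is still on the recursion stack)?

4→5

DFS from 3 (visiting each vertex's neighbors in the order listed); mark gray on enter, black on exit:
3 gray
  1 gray
    8 gray
    8 black
    7 gray
    7 black
    6 gray
      6→7: 7 black — skip
    6 black
  1 black
  5 gray
    5→7: 7 black — skip
    2 gray
      2→8: 8 black — skip
      9 gray
        4 gray
          4→1: 1 black — skip
          4→8: 8 black — skip
          4→5: 5 is gray → back edge
First back edge: 4 → 5.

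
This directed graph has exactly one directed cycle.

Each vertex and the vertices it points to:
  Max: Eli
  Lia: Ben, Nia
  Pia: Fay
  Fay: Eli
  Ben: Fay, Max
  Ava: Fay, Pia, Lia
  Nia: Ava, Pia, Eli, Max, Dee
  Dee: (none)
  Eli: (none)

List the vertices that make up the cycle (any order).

Ava, Lia, Nia

DFS with gray/black marking from Ava:
Ava gray
  Fay gray
    Eli gray
    Eli black
  Fay black
  Pia gray
    Pia→Fay: Fay black — skip
  Pia black
  Lia gray
    Ben gray
      Ben→Fay: Fay black — skip
      Max gray
        Max→Eli: Eli black — skip
      Max black
    Ben black
    Nia gray
      Nia→Ava: Ava is gray → back edge
Back edge closes the cycle Ava → Lia → Nia → Ava; its vertices are {Ava, Lia, Nia}.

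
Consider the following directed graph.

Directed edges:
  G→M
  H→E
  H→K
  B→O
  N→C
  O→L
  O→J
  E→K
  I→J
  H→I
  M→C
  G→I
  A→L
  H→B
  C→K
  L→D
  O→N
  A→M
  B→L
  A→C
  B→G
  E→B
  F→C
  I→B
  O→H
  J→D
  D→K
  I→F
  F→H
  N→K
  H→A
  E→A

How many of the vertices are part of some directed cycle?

7

A vertex is on a directed cycle iff it belongs to a strongly connected component of size ≥ 2 (or has a self-loop).
The vertices on cycles are {B, E, F, G, H, I, O} — 7 in total.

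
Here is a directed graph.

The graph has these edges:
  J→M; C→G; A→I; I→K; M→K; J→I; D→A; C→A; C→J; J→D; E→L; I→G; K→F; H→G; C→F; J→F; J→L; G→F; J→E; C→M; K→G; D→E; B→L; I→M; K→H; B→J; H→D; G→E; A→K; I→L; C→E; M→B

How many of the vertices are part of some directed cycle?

A vertex is on a directed cycle iff it belongs to a strongly connected component of size ≥ 2 (or has a self-loop).
The vertices on cycles are {A, B, D, H, I, J, K, M} — 8 in total.

8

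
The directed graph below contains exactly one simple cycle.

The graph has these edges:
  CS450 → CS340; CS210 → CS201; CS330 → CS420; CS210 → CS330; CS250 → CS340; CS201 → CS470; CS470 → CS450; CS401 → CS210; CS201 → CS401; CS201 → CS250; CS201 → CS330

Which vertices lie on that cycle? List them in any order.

CS201, CS210, CS401

DFS with gray/black marking from CS210:
CS210 gray
  CS330 gray
    CS420 gray
    CS420 black
  CS330 black
  CS201 gray
    CS470 gray
      CS450 gray
        CS340 gray
        CS340 black
      CS450 black
    CS470 black
    CS401 gray
      CS401→CS210: CS210 is gray → back edge
Back edge closes the cycle CS210 → CS201 → CS401 → CS210; its vertices are {CS201, CS210, CS401}.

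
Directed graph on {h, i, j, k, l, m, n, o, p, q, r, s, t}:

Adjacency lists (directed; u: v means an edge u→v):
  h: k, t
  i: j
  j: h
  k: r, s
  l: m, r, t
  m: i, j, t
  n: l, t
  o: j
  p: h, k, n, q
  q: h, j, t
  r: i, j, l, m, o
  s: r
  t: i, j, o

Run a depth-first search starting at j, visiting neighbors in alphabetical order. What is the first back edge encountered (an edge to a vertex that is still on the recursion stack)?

DFS from j (visiting neighbors in alphabetical order); mark gray on enter, black on exit:
j gray
  h gray
    k gray
      r gray
        i gray
          i→j: j is gray → back edge
First back edge: i → j.

i->j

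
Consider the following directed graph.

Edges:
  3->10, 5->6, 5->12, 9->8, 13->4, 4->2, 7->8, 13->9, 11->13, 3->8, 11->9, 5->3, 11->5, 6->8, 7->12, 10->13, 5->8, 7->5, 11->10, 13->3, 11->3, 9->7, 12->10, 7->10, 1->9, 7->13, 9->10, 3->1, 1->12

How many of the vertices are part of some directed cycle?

8

A vertex is on a directed cycle iff it belongs to a strongly connected component of size ≥ 2 (or has a self-loop).
The vertices on cycles are {1, 3, 5, 7, 9, 10, 12, 13} — 8 in total.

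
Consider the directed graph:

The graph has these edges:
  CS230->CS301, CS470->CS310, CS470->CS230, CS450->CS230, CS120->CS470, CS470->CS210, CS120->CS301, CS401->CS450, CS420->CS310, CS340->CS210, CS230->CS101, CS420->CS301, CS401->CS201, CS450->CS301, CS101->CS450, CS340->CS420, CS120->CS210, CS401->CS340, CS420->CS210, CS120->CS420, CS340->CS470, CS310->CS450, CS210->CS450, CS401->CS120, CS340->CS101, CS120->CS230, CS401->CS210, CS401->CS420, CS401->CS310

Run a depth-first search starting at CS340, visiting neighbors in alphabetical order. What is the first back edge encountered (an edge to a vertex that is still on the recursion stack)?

DFS from CS340 (visiting neighbors in alphabetical order); mark gray on enter, black on exit:
CS340 gray
  CS101 gray
    CS450 gray
      CS230 gray
        CS230→CS101: CS101 is gray → back edge
First back edge: CS230 → CS101.

CS230->CS101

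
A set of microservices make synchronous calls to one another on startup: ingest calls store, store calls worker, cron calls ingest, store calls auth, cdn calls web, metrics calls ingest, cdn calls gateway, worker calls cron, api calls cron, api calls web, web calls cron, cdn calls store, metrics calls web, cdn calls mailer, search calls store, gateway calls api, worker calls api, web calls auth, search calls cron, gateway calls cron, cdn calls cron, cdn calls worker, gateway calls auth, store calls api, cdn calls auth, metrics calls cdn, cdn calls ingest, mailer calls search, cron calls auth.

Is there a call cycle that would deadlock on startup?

Yes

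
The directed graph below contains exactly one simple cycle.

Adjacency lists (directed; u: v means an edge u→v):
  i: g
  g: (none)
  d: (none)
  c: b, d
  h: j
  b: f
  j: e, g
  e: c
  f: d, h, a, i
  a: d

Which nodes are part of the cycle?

b, c, e, f, h, j

DFS with gray/black marking from c:
c gray
  b gray
    f gray
      d gray
      d black
      h gray
        j gray
          e gray
            e→c: c is gray → back edge
Back edge closes the cycle c → b → f → h → j → e → c; its vertices are {b, c, e, f, h, j}.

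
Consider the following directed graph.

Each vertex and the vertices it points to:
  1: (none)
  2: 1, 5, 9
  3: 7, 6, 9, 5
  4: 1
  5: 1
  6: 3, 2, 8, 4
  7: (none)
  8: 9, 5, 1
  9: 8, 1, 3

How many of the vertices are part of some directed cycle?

5

A vertex is on a directed cycle iff it belongs to a strongly connected component of size ≥ 2 (or has a self-loop).
The vertices on cycles are {2, 3, 6, 8, 9} — 5 in total.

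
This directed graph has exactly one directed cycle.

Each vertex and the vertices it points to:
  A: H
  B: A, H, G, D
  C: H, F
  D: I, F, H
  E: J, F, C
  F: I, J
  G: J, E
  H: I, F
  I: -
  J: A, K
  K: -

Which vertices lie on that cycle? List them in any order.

A, F, H, J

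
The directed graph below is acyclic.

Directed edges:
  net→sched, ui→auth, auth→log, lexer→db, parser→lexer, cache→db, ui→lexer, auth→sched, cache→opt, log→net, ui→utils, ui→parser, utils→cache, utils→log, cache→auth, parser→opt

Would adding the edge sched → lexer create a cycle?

Adding sched→lexer creates a cycle iff lexer can already reach sched.
Explore from lexer: no path reaches sched. The graph stays acyclic.

No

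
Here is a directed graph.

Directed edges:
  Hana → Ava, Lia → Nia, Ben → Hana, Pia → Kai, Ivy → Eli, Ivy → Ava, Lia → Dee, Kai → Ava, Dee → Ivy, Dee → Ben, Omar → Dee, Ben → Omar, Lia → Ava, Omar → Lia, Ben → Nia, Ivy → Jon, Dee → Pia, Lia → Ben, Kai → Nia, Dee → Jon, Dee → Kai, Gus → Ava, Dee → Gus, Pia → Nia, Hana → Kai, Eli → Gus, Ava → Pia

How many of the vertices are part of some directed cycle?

7

A vertex is on a directed cycle iff it belongs to a strongly connected component of size ≥ 2 (or has a self-loop).
The vertices on cycles are {Ava, Ben, Dee, Kai, Lia, Pia, Omar} — 7 in total.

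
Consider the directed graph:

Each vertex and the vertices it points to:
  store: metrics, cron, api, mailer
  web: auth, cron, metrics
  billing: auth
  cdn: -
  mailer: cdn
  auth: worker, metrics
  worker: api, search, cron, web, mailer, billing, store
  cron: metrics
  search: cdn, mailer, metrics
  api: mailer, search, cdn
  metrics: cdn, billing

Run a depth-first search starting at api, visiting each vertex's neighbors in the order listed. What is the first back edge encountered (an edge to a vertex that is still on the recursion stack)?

worker→api

DFS from api (visiting each vertex's neighbors in the order listed); mark gray on enter, black on exit:
api gray
  mailer gray
    cdn gray
    cdn black
  mailer black
  search gray
    search→cdn: cdn black — skip
    search→mailer: mailer black — skip
    metrics gray
      metrics→cdn: cdn black — skip
      billing gray
        auth gray
          worker gray
            worker→api: api is gray → back edge
First back edge: worker → api.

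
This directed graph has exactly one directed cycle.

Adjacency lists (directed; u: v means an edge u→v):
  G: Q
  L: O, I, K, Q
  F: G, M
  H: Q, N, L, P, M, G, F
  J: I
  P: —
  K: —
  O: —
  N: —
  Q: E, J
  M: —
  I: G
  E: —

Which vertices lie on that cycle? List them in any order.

G, I, J, Q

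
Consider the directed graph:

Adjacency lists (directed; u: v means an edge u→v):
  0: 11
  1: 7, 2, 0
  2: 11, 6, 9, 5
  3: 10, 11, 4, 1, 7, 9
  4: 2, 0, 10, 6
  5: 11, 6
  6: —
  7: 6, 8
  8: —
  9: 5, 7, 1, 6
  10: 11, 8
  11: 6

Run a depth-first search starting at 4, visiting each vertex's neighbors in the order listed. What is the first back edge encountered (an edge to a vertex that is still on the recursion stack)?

DFS from 4 (visiting each vertex's neighbors in the order listed); mark gray on enter, black on exit:
4 gray
  2 gray
    11 gray
      6 gray
      6 black
    11 black
    2→6: 6 black — skip
    9 gray
      5 gray
        5→11: 11 black — skip
        5→6: 6 black — skip
      5 black
      7 gray
        7→6: 6 black — skip
        8 gray
        8 black
      7 black
      1 gray
        1→7: 7 black — skip
        1→2: 2 is gray → back edge
First back edge: 1 → 2.

1->2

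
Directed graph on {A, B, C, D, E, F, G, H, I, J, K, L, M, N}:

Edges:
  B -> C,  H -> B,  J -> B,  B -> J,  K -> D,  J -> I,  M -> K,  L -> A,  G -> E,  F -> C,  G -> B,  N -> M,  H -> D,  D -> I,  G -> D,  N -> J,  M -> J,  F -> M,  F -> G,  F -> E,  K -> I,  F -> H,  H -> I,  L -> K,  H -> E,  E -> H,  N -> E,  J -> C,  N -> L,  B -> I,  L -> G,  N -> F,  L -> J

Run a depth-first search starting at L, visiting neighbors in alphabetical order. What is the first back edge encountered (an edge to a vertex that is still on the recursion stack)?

DFS from L (visiting neighbors in alphabetical order); mark gray on enter, black on exit:
L gray
  A gray
  A black
  G gray
    B gray
      C gray
      C black
      I gray
      I black
      J gray
        J→B: B is gray → back edge
First back edge: J → B.

J->B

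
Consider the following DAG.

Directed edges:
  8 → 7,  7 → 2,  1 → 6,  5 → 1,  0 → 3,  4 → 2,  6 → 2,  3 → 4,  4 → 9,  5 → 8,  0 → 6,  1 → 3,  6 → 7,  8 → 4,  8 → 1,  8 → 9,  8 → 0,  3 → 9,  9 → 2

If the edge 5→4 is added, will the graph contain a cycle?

No

Adding 5→4 creates a cycle iff 4 can already reach 5.
Explore from 4: no path reaches 5. The graph stays acyclic.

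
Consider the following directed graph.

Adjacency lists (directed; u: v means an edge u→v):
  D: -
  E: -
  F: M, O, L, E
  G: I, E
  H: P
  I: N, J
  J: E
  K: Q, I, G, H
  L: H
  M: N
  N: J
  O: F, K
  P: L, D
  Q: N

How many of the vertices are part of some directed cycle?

5

A vertex is on a directed cycle iff it belongs to a strongly connected component of size ≥ 2 (or has a self-loop).
The vertices on cycles are {F, H, L, O, P} — 5 in total.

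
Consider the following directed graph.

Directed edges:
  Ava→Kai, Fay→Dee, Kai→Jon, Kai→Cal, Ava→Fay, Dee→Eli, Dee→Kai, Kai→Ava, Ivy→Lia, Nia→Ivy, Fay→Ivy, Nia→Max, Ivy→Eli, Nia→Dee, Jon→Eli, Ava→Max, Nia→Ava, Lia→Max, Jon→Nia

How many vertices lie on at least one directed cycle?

A vertex is on a directed cycle iff it belongs to a strongly connected component of size ≥ 2 (or has a self-loop).
The vertices on cycles are {Ava, Dee, Fay, Jon, Kai, Nia} — 6 in total.

6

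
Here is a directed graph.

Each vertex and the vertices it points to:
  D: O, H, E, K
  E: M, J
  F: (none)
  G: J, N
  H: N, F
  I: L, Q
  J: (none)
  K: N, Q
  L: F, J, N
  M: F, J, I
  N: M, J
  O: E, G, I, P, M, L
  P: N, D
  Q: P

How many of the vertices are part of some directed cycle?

A vertex is on a directed cycle iff it belongs to a strongly connected component of size ≥ 2 (or has a self-loop).
The vertices on cycles are {D, E, G, H, I, K, L, M, N, O, P, Q} — 12 in total.

12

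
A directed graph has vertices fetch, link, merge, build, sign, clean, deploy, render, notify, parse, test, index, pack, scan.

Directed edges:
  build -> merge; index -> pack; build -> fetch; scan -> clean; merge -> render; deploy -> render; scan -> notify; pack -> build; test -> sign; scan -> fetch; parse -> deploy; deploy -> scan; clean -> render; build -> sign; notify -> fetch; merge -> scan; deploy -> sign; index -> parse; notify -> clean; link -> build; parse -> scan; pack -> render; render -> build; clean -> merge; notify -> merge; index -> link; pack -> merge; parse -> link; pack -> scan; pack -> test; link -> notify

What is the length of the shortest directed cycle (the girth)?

3

For each vertex v, BFS finds the shortest path from v back to v.
The shortest such closed walk is build → merge → render → build, length 3.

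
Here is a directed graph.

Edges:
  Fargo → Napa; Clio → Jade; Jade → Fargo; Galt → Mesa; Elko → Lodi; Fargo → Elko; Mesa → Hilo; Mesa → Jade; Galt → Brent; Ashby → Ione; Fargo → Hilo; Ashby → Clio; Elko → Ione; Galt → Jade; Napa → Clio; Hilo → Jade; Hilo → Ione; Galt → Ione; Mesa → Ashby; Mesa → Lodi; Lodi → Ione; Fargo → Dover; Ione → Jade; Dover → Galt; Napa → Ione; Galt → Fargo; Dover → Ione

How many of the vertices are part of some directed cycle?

12

A vertex is on a directed cycle iff it belongs to a strongly connected component of size ≥ 2 (or has a self-loop).
The vertices on cycles are {Clio, Elko, Galt, Hilo, Ione, Jade, Lodi, Mesa, Napa, Ashby, Dover, Fargo} — 12 in total.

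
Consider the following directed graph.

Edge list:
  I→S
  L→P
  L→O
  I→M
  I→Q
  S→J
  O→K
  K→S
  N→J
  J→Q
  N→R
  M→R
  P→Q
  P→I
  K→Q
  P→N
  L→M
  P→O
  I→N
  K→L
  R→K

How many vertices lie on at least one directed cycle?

8

A vertex is on a directed cycle iff it belongs to a strongly connected component of size ≥ 2 (or has a self-loop).
The vertices on cycles are {I, K, L, M, N, O, P, R} — 8 in total.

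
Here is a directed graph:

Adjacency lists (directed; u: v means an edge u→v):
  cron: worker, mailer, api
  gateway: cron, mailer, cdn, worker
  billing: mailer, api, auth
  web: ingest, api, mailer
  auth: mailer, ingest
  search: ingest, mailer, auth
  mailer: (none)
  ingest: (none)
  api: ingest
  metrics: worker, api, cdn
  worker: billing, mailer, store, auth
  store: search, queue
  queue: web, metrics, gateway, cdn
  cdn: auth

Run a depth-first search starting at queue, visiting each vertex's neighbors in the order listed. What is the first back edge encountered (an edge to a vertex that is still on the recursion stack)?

store->queue

DFS from queue (visiting each vertex's neighbors in the order listed); mark gray on enter, black on exit:
queue gray
  web gray
    ingest gray
    ingest black
    api gray
      api→ingest: ingest black — skip
    api black
    mailer gray
    mailer black
  web black
  metrics gray
    worker gray
      billing gray
        billing→mailer: mailer black — skip
        billing→api: api black — skip
        auth gray
          auth→mailer: mailer black — skip
          auth→ingest: ingest black — skip
        auth black
      billing black
      worker→mailer: mailer black — skip
      store gray
        search gray
          search→ingest: ingest black — skip
          search→mailer: mailer black — skip
          search→auth: auth black — skip
        search black
        store→queue: queue is gray → back edge
First back edge: store → queue.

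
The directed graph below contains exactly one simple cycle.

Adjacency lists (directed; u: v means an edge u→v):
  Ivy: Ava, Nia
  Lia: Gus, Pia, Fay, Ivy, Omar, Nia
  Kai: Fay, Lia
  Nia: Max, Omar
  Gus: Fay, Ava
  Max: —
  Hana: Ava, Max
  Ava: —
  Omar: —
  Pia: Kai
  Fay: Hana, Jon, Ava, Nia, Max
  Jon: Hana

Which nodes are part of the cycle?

Kai, Lia, Pia

DFS with gray/black marking from Kai:
Kai gray
  Fay gray
    Hana gray
      Ava gray
      Ava black
      Max gray
      Max black
    Hana black
    Jon gray
      Jon→Hana: Hana black — skip
    Jon black
    Fay→Ava: Ava black — skip
    Nia gray
      Nia→Max: Max black — skip
      Omar gray
      Omar black
    Nia black
    Fay→Max: Max black — skip
  Fay black
  Lia gray
    Gus gray
      Gus→Fay: Fay black — skip
      Gus→Ava: Ava black — skip
    Gus black
    Pia gray
      Pia→Kai: Kai is gray → back edge
Back edge closes the cycle Kai → Lia → Pia → Kai; its vertices are {Kai, Lia, Pia}.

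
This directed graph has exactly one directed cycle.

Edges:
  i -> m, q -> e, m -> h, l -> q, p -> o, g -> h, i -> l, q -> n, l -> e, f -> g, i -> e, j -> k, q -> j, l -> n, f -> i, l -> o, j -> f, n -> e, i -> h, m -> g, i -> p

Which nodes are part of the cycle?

DFS with gray/black marking from i:
i gray
  p gray
    o gray
    o black
  p black
  m gray
    g gray
      h gray
      h black
    g black
    m→h: h black — skip
  m black
  e gray
  e black
  l gray
    q gray
      n gray
        n→e: e black — skip
      n black
      q→e: e black — skip
      j gray
        f gray
          f→g: g black — skip
          f→i: i is gray → back edge
Back edge closes the cycle i → l → q → j → f → i; its vertices are {f, i, j, l, q}.

f, i, j, l, q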